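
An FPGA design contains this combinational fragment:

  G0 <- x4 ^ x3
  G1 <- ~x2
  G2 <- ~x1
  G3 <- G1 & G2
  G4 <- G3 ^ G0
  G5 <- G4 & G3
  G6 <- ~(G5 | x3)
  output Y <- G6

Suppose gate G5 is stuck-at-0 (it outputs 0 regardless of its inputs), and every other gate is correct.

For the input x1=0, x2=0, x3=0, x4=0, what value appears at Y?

1

Propagate with G5 forced: G0=0, G1=1, G2=1, G3=1, G4=1, G5=0 [stuck-at-0], G6=1.
So Y = 1. (Without the fault it would be 0.)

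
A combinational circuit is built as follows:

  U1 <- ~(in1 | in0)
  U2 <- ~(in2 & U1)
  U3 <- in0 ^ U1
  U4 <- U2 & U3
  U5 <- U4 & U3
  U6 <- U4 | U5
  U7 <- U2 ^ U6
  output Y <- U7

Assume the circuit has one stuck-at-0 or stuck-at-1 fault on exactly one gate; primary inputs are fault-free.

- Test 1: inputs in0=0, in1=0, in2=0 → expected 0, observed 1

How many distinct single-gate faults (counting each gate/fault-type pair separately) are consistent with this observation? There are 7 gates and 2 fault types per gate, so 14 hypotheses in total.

Fault-free: U1=1, U2=1, U3=1, U4=1, U5=1, U6=1, U7=0 → 0. Observed 1.
  U1 stuck-at-0: output 1 ✓
  U1 stuck-at-1: output 0 ✗
  U2 stuck-at-0: output 0 ✗
  U2 stuck-at-1: output 0 ✗
  U3 stuck-at-0: output 1 ✓
  U3 stuck-at-1: output 0 ✗
  U4 stuck-at-0: output 1 ✓
  U4 stuck-at-1: output 0 ✗
  U5 stuck-at-0: output 0 ✗
  U5 stuck-at-1: output 0 ✗
  U6 stuck-at-0: output 1 ✓
  U6 stuck-at-1: output 0 ✗
  U7 stuck-at-0: output 0 ✗
  U7 stuck-at-1: output 1 ✓
Consistent faults: {U1 stuck-at-0, U3 stuck-at-0, U4 stuck-at-0, U6 stuck-at-0, U7 stuck-at-1} — 5 in all.

5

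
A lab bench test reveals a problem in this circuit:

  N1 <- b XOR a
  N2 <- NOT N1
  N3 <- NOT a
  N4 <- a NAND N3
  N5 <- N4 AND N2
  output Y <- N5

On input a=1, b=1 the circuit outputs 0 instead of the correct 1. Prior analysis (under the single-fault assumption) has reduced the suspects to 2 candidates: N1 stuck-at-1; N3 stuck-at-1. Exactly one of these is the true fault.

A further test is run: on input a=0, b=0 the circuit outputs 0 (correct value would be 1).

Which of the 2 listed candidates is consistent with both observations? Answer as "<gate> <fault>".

Evaluate each candidate on input a=0, b=0:
  N1 stuck-at-1: N1=1 [stuck-at-1], N2=0, N3=1, N4=1, N5=0 → 0 — matches
  N3 stuck-at-1: N1=0, N2=1, N3=1 [stuck-at-1], N4=1, N5=1 → 1 — eliminated
Only N1 stuck-at-1 reproduces the observed 0.

N1 stuck-at-1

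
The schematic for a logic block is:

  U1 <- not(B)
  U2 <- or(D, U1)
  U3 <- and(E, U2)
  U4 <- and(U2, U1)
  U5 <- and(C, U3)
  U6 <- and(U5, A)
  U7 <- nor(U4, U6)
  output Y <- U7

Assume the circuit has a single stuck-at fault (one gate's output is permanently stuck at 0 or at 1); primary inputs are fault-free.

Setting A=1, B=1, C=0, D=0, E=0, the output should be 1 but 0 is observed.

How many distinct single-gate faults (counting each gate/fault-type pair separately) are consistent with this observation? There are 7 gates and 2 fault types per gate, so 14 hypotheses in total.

Fault-free: U1=0, U2=0, U3=0, U4=0, U5=0, U6=0, U7=1 → 1. Observed 0.
  U1 stuck-at-0: output 1 ✗
  U1 stuck-at-1: output 0 ✓
  U2 stuck-at-0: output 1 ✗
  U2 stuck-at-1: output 1 ✗
  U3 stuck-at-0: output 1 ✗
  U3 stuck-at-1: output 1 ✗
  U4 stuck-at-0: output 1 ✗
  U4 stuck-at-1: output 0 ✓
  U5 stuck-at-0: output 1 ✗
  U5 stuck-at-1: output 0 ✓
  U6 stuck-at-0: output 1 ✗
  U6 stuck-at-1: output 0 ✓
  U7 stuck-at-0: output 0 ✓
  U7 stuck-at-1: output 1 ✗
Consistent faults: {U1 stuck-at-1, U4 stuck-at-1, U5 stuck-at-1, U6 stuck-at-1, U7 stuck-at-0} — 5 in all.

5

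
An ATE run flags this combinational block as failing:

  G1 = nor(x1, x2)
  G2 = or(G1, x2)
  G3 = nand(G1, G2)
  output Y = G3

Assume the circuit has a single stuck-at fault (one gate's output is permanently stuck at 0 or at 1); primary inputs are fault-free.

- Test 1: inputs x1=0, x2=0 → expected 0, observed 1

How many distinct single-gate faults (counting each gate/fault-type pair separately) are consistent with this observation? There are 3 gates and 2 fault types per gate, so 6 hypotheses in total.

3

Fault-free: G1=1, G2=1, G3=0 → 0. Observed 1.
  G1 stuck-at-0: output 1 ✓
  G1 stuck-at-1: output 0 ✗
  G2 stuck-at-0: output 1 ✓
  G2 stuck-at-1: output 0 ✗
  G3 stuck-at-0: output 0 ✗
  G3 stuck-at-1: output 1 ✓
Consistent faults: {G1 stuck-at-0, G2 stuck-at-0, G3 stuck-at-1} — 3 in all.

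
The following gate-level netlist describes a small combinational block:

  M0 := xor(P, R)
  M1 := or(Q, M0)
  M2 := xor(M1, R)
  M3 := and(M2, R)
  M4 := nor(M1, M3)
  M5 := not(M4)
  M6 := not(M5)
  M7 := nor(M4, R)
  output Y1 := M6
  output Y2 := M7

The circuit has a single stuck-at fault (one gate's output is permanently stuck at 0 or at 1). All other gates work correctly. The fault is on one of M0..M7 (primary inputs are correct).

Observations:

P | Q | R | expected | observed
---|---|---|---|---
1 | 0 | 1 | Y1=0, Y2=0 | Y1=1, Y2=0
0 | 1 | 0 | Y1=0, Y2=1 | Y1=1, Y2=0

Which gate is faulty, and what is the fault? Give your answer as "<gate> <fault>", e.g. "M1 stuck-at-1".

M4 stuck-at-1

Fault-free values for test 1 (P=1, Q=0, R=1): M0=0, M1=0, M2=1, M3=1, M4=0, M5=1, M6=0, M7=0, giving Y1=0, Y2=0. Observed Y1=1, Y2=0.
Test 1: faults giving observed Y1=1, Y2=0 are {M2 stuck-at-0, M3 stuck-at-0, M4 stuck-at-1, M5 stuck-at-0, M6 stuck-at-1}.
Test 2 (P=0, Q=1, R=0): fault-free M0=0, M1=1, M2=1, M3=0, M4=0, M5=1, M6=0, M7=1 → Y1=0, Y2=1; observed Y1=1, Y2=0. Eliminates M2 stuck-at-0, M3 stuck-at-0, M5 stuck-at-0, M6 stuck-at-1.
Only M4 stuck-at-1 is consistent with every test.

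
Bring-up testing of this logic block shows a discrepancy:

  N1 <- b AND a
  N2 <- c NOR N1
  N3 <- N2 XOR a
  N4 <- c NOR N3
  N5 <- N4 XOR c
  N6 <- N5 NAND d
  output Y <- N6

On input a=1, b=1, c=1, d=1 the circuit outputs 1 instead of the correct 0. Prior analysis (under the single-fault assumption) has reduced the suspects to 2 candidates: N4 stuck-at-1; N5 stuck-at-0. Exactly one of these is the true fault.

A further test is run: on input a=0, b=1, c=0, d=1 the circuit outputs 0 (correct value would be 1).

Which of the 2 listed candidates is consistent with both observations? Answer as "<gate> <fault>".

Evaluate each candidate on input a=0, b=1, c=0, d=1:
  N4 stuck-at-1: N1=0, N2=1, N3=1, N4=1 [stuck-at-1], N5=1, N6=0 → 0 — matches
  N5 stuck-at-0: N1=0, N2=1, N3=1, N4=0, N5=0 [stuck-at-0], N6=1 → 1 — eliminated
Only N4 stuck-at-1 reproduces the observed 0.

N4 stuck-at-1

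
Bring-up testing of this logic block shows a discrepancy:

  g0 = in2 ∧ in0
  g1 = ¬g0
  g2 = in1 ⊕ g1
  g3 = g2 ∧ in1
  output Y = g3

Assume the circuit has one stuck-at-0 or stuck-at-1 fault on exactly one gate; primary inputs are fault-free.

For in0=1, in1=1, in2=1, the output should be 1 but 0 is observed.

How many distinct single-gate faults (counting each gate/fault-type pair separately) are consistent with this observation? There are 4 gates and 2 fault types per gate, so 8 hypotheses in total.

4

Fault-free: g0=1, g1=0, g2=1, g3=1 → 1. Observed 0.
  g0 stuck-at-0: output 0 ✓
  g0 stuck-at-1: output 1 ✗
  g1 stuck-at-0: output 1 ✗
  g1 stuck-at-1: output 0 ✓
  g2 stuck-at-0: output 0 ✓
  g2 stuck-at-1: output 1 ✗
  g3 stuck-at-0: output 0 ✓
  g3 stuck-at-1: output 1 ✗
Consistent faults: {g0 stuck-at-0, g1 stuck-at-1, g2 stuck-at-0, g3 stuck-at-0} — 4 in all.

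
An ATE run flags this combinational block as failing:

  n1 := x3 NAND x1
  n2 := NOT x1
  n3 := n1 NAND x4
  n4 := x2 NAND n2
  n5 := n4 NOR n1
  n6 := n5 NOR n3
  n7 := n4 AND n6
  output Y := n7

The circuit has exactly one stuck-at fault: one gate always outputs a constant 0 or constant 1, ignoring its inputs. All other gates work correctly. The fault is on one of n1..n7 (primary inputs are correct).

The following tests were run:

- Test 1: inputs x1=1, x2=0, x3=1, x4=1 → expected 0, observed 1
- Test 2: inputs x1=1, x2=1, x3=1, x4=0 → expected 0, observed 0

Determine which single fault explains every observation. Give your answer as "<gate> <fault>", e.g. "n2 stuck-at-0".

n1 stuck-at-1

Fault-free values for test 1 (x1=1, x2=0, x3=1, x4=1): n1=0, n2=0, n3=1, n4=1, n5=0, n6=0, n7=0, giving Y=0. Observed 1.
Test 1: faults giving observed 1 are {n1 stuck-at-1, n3 stuck-at-0, n6 stuck-at-1, n7 stuck-at-1}.
Test 2 (x1=1, x2=1, x3=1, x4=0): fault-free n1=0, n2=0, n3=1, n4=1, n5=0, n6=0, n7=0 → 0; observed 0. Eliminates n3 stuck-at-0, n6 stuck-at-1, n7 stuck-at-1.
Only n1 stuck-at-1 is consistent with every test.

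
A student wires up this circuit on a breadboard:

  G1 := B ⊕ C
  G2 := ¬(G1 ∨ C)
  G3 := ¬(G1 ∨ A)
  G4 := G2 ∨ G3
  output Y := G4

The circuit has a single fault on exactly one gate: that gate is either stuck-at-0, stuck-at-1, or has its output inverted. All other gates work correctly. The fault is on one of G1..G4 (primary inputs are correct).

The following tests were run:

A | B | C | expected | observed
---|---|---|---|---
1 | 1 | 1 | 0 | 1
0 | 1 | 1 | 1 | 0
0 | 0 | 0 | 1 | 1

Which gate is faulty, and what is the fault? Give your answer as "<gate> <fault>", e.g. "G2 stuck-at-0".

G3 inverted output

Fault-free values for test 1 (A=1, B=1, C=1): G1=0, G2=0, G3=0, G4=0, giving Y=0. Observed 1.
Test 1: faults giving observed 1 are {G2 stuck-at-1, G2 inverted output, G3 stuck-at-1, G3 inverted output, G4 stuck-at-1, G4 inverted output}.
Test 2 (A=0, B=1, C=1): fault-free G1=0, G2=0, G3=1, G4=1 → 1; observed 0. Eliminates G2 stuck-at-1, G2 inverted output, G3 stuck-at-1, G4 stuck-at-1.
Test 3 (A=0, B=0, C=0): fault-free G1=0, G2=1, G3=1, G4=1 → 1; observed 1. Eliminates G4 inverted output.
Only G3 inverted output is consistent with every test.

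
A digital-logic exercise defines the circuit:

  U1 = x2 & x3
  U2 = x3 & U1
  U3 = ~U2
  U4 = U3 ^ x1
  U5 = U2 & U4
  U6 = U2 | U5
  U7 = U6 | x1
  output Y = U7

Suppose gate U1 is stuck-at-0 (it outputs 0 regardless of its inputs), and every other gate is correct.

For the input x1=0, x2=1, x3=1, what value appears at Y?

0

Propagate with U1 forced: U1=0 [stuck-at-0], U2=0, U3=1, U4=1, U5=0, U6=0, U7=0.
So Y = 0. (Without the fault it would be 1.)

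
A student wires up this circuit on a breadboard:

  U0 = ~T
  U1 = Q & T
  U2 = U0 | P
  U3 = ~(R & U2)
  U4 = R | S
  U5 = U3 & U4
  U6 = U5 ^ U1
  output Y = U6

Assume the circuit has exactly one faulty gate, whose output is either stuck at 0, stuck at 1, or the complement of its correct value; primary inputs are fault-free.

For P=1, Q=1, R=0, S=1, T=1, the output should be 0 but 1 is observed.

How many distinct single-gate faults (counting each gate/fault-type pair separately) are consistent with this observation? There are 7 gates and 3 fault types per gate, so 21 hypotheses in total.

10

Fault-free: U0=0, U1=1, U2=1, U3=1, U4=1, U5=1, U6=0 → 0. Observed 1.
  U0: none of the 3 fault types match ✗
  U1: stuck-at-0, inverted output ✓; others ✗
  U2: none of the 3 fault types match ✗
  U3: stuck-at-0, inverted output ✓; others ✗
  U4: stuck-at-0, inverted output ✓; others ✗
  U5: stuck-at-0, inverted output ✓; others ✗
  U6: stuck-at-1, inverted output ✓; others ✗
Consistent faults: {U1 stuck-at-0, U1 inverted output, U3 stuck-at-0, U3 inverted output, U4 stuck-at-0, U4 inverted output, U5 stuck-at-0, U5 inverted output, U6 stuck-at-1, U6 inverted output} — 10 in all.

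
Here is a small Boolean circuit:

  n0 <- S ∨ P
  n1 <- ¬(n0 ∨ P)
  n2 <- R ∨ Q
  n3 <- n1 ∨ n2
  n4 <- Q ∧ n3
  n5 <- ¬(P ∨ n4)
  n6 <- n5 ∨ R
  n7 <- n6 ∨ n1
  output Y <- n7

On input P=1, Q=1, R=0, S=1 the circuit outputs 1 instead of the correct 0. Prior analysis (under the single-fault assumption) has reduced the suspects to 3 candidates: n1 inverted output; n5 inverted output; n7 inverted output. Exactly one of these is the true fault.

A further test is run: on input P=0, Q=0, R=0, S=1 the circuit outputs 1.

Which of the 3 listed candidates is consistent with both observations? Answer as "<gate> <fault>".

n1 inverted output

Evaluate each candidate on input P=0, Q=0, R=0, S=1:
  n1 inverted output: n0=1, n1=1 [inverted output], n2=0, n3=1, n4=0, n5=1, n6=1, n7=1 → 1 — matches
  n5 inverted output: n0=1, n1=0, n2=0, n3=0, n4=0, n5=0 [inverted output], n6=0, n7=0 → 0 — eliminated
  n7 inverted output: n0=1, n1=0, n2=0, n3=0, n4=0, n5=1, n6=1, n7=0 [inverted output] → 0 — eliminated
Only n1 inverted output reproduces the observed 1.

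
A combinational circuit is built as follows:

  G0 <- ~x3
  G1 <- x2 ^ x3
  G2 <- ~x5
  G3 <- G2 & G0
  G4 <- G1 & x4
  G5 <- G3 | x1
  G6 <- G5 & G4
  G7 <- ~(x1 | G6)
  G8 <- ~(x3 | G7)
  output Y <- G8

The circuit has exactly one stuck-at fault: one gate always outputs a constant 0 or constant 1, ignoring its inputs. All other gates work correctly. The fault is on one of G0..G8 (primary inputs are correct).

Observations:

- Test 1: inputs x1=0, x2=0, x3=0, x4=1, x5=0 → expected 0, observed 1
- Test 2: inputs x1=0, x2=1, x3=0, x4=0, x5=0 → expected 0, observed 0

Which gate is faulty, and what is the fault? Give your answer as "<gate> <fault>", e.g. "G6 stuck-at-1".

Fault-free values for test 1 (x1=0, x2=0, x3=0, x4=1, x5=0): G0=1, G1=0, G2=1, G3=1, G4=0, G5=1, G6=0, G7=1, G8=0, giving Y=0. Observed 1.
Test 1: faults giving observed 1 are {G1 stuck-at-1, G4 stuck-at-1, G6 stuck-at-1, G7 stuck-at-0, G8 stuck-at-1}.
Test 2 (x1=0, x2=1, x3=0, x4=0, x5=0): fault-free G0=1, G1=1, G2=1, G3=1, G4=0, G5=1, G6=0, G7=1, G8=0 → 0; observed 0. Eliminates G4 stuck-at-1, G6 stuck-at-1, G7 stuck-at-0, G8 stuck-at-1.
Only G1 stuck-at-1 is consistent with every test.

G1 stuck-at-1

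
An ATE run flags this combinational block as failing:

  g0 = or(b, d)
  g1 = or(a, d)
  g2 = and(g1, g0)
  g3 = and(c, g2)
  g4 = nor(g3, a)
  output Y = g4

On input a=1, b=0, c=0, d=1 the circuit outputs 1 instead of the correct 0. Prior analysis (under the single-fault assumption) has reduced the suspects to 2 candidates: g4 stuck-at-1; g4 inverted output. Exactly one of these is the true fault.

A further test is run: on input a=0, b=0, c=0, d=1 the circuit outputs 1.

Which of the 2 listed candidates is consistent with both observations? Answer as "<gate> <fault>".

g4 stuck-at-1

Evaluate each candidate on input a=0, b=0, c=0, d=1:
  g4 stuck-at-1: g0=1, g1=1, g2=1, g3=0, g4=1 [stuck-at-1] → 1 — matches
  g4 inverted output: g0=1, g1=1, g2=1, g3=0, g4=0 [inverted output] → 0 — eliminated
Only g4 stuck-at-1 reproduces the observed 1.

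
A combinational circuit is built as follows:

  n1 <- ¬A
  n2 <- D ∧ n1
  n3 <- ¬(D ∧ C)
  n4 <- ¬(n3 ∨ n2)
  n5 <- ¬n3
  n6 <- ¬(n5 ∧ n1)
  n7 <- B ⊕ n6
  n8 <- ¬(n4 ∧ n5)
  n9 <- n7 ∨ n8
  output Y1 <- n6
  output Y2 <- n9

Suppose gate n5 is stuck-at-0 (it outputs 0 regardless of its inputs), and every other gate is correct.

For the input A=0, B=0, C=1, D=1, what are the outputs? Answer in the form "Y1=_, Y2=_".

Y1=1, Y2=1

Propagate with n5 forced: n1=1, n2=1, n3=0, n4=0, n5=0 [stuck-at-0], n6=1, n7=1, n8=1, n9=1.
So the outputs are Y1=1, Y2=1. (Without the fault they would be Y1=0, Y2=1.)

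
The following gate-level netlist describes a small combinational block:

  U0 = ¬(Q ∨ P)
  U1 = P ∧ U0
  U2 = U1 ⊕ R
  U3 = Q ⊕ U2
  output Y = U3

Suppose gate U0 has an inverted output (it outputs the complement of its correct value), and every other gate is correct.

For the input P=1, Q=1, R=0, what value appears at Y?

Propagate with U0 forced: U0=1 [inverted output], U1=1, U2=1, U3=0.
So Y = 0. (Without the fault it would be 1.)

0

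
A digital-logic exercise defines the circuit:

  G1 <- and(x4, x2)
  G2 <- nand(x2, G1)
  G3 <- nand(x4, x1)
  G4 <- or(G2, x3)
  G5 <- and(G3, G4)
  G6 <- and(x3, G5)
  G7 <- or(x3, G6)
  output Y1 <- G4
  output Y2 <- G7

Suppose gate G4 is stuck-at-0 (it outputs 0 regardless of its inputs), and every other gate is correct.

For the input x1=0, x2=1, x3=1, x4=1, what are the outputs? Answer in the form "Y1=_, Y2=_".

Propagate with G4 forced: G1=1, G2=0, G3=1, G4=0 [stuck-at-0], G5=0, G6=0, G7=1.
So the outputs are Y1=0, Y2=1. (Without the fault they would be Y1=1, Y2=1.)

Y1=0, Y2=1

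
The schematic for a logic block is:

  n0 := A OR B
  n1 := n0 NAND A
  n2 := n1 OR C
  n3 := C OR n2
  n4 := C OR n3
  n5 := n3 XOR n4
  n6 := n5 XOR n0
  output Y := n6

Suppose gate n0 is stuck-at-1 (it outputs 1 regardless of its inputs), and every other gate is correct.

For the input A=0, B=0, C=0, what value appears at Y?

Propagate with n0 forced: n0=1 [stuck-at-1], n1=1, n2=1, n3=1, n4=1, n5=0, n6=1.
So Y = 1. (Without the fault it would be 0.)

1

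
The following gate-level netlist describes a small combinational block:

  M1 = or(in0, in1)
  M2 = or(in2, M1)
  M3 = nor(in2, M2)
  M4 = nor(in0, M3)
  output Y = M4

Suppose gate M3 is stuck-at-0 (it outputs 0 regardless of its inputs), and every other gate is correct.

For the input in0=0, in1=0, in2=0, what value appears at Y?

Propagate with M3 forced: M1=0, M2=0, M3=0 [stuck-at-0], M4=1.
So Y = 1. (Without the fault it would be 0.)

1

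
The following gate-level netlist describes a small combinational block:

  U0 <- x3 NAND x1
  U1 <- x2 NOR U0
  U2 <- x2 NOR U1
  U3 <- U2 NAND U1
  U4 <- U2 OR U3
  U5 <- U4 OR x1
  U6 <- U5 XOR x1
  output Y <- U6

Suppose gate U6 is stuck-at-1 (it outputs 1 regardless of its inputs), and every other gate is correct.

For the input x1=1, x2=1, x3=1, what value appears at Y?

Propagate with U6 forced: U0=0, U1=0, U2=0, U3=1, U4=1, U5=1, U6=1 [stuck-at-1].
So Y = 1. (Without the fault it would be 0.)

1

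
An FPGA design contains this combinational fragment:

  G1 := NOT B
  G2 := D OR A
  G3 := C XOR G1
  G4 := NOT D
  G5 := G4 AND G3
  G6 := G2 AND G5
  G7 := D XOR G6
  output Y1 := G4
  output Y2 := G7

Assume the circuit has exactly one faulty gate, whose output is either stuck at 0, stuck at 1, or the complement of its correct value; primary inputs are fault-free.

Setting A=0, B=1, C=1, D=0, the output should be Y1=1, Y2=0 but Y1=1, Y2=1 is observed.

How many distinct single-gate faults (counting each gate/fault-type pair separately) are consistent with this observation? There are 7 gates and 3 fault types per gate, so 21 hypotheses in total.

Fault-free: G1=0, G2=0, G3=1, G4=1, G5=1, G6=0, G7=0 → Y1=1, Y2=0. Observed Y1=1, Y2=1.
  G1: none of the 3 fault types match ✗
  G2: stuck-at-1, inverted output ✓; others ✗
  G3: none of the 3 fault types match ✗
  G4: none of the 3 fault types match ✗
  G5: none of the 3 fault types match ✗
  G6: stuck-at-1, inverted output ✓; others ✗
  G7: stuck-at-1, inverted output ✓; others ✗
Consistent faults: {G2 stuck-at-1, G2 inverted output, G6 stuck-at-1, G6 inverted output, G7 stuck-at-1, G7 inverted output} — 6 in all.

6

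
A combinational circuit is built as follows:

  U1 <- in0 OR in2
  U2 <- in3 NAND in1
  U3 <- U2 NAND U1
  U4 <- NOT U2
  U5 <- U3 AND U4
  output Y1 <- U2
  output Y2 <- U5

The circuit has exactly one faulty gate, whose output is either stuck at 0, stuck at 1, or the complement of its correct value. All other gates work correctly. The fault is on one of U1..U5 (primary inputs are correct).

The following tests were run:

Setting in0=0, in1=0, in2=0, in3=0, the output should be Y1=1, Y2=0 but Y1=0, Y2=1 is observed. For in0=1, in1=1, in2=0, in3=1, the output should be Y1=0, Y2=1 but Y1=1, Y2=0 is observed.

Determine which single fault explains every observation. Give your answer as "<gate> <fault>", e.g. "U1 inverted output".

Fault-free values for test 1 (in0=0, in1=0, in2=0, in3=0): U1=0, U2=1, U3=1, U4=0, U5=0, giving Y1=1, Y2=0. Observed Y1=0, Y2=1.
Test 1: faults giving observed Y1=0, Y2=1 are {U2 stuck-at-0, U2 inverted output}.
Test 2 (in0=1, in1=1, in2=0, in3=1): fault-free U1=1, U2=0, U3=1, U4=1, U5=1 → Y1=0, Y2=1; observed Y1=1, Y2=0. Eliminates U2 stuck-at-0.
Only U2 inverted output is consistent with every test.

U2 inverted output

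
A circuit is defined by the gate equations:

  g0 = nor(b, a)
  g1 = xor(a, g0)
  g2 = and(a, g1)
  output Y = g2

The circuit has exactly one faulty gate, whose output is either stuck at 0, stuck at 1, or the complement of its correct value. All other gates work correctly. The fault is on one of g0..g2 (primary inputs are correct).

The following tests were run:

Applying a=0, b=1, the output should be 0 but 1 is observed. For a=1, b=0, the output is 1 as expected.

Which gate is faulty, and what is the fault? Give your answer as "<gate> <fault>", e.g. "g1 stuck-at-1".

g2 stuck-at-1

Fault-free values for test 1 (a=0, b=1): g0=0, g1=0, g2=0, giving Y=0. Observed 1.
Test 1: faults giving observed 1 are {g2 stuck-at-1, g2 inverted output}.
Test 2 (a=1, b=0): fault-free g0=0, g1=1, g2=1 → 1; observed 1. Eliminates g2 inverted output.
Only g2 stuck-at-1 is consistent with every test.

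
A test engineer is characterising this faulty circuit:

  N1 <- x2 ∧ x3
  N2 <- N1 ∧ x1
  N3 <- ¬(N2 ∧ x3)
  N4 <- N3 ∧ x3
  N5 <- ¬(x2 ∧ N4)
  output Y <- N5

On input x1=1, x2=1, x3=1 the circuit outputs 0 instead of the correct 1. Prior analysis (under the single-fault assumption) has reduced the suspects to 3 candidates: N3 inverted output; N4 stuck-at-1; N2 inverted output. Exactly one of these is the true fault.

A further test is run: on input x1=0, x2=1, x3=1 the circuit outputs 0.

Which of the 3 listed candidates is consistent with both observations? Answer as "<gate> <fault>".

N4 stuck-at-1

Evaluate each candidate on input x1=0, x2=1, x3=1:
  N3 inverted output: N1=1, N2=0, N3=0 [inverted output], N4=0, N5=1 → 1 — eliminated
  N4 stuck-at-1: N1=1, N2=0, N3=1, N4=1 [stuck-at-1], N5=0 → 0 — matches
  N2 inverted output: N1=1, N2=1 [inverted output], N3=0, N4=0, N5=1 → 1 — eliminated
Only N4 stuck-at-1 reproduces the observed 0.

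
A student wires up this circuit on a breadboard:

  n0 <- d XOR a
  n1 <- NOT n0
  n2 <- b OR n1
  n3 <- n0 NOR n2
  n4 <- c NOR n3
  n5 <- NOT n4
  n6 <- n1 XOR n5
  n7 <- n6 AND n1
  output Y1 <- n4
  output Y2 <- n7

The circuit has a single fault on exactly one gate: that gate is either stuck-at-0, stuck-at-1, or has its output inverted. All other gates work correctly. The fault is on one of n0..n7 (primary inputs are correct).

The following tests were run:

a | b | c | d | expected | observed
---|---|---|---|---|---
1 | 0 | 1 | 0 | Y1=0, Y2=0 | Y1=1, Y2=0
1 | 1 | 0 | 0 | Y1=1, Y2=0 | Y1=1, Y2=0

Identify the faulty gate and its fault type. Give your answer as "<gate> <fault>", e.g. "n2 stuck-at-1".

n4 stuck-at-1

Fault-free values for test 1 (a=1, b=0, c=1, d=0): n0=1, n1=0, n2=0, n3=0, n4=0, n5=1, n6=1, n7=0, giving Y1=0, Y2=0. Observed Y1=1, Y2=0.
Test 1: faults giving observed Y1=1, Y2=0 are {n4 stuck-at-1, n4 inverted output}.
Test 2 (a=1, b=1, c=0, d=0): fault-free n0=1, n1=0, n2=1, n3=0, n4=1, n5=0, n6=0, n7=0 → Y1=1, Y2=0; observed Y1=1, Y2=0. Eliminates n4 inverted output.
Only n4 stuck-at-1 is consistent with every test.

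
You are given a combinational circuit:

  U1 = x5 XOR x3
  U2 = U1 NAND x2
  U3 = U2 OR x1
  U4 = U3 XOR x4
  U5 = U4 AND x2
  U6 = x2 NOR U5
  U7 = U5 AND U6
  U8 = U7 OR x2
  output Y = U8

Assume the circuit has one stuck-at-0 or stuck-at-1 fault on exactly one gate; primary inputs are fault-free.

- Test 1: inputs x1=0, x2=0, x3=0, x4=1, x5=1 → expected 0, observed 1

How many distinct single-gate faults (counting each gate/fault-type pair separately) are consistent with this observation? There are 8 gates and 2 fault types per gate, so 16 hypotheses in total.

Fault-free: U1=1, U2=1, U3=1, U4=0, U5=0, U6=1, U7=0, U8=0 → 0. Observed 1.
  U1: none of the 2 fault types match ✗
  U2: none of the 2 fault types match ✗
  U3: none of the 2 fault types match ✗
  U4: none of the 2 fault types match ✗
  U5: none of the 2 fault types match ✗
  U6: none of the 2 fault types match ✗
  U7: stuck-at-1 ✓; others ✗
  U8: stuck-at-1 ✓; others ✗
Consistent faults: {U7 stuck-at-1, U8 stuck-at-1} — 2 in all.

2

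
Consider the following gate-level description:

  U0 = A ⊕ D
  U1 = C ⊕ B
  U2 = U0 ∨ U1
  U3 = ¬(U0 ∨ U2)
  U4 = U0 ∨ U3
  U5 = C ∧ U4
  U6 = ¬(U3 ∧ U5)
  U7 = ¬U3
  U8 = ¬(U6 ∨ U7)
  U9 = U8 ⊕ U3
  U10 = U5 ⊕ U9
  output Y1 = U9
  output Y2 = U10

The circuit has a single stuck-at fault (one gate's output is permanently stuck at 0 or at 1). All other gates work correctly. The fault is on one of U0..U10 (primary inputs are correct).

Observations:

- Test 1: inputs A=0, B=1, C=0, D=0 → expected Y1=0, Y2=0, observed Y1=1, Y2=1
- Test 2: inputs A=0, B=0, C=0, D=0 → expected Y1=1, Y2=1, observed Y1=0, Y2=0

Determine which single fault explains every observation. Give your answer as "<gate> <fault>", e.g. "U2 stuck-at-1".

U8 stuck-at-1

Fault-free values for test 1 (A=0, B=1, C=0, D=0): U0=0, U1=1, U2=1, U3=0, U4=0, U5=0, U6=1, U7=1, U8=0, U9=0, U10=0, giving Y1=0, Y2=0. Observed Y1=1, Y2=1.
Test 1: faults giving observed Y1=1, Y2=1 are {U1 stuck-at-0, U2 stuck-at-0, U3 stuck-at-1, U8 stuck-at-1, U9 stuck-at-1}.
Test 2 (A=0, B=0, C=0, D=0): fault-free U0=0, U1=0, U2=0, U3=1, U4=1, U5=0, U6=1, U7=0, U8=0, U9=1, U10=1 → Y1=1, Y2=1; observed Y1=0, Y2=0. Eliminates U1 stuck-at-0, U2 stuck-at-0, U3 stuck-at-1, U9 stuck-at-1.
Only U8 stuck-at-1 is consistent with every test.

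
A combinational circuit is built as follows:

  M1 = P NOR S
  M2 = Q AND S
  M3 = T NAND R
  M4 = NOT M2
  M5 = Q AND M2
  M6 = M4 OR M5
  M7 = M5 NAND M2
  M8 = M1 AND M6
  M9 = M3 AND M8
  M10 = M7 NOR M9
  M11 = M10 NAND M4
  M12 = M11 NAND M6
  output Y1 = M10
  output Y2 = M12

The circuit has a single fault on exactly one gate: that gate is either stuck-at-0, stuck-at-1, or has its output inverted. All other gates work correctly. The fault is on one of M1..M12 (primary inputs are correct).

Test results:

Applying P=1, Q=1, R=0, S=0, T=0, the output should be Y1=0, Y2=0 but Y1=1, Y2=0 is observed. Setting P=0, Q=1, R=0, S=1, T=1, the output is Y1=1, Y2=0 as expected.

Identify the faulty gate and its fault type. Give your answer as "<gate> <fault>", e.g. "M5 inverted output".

M2 stuck-at-1

Fault-free values for test 1 (P=1, Q=1, R=0, S=0, T=0): M1=0, M2=0, M3=1, M4=1, M5=0, M6=1, M7=1, M8=0, M9=0, M10=0, M11=1, M12=0, giving Y1=0, Y2=0. Observed Y1=1, Y2=0.
Test 1: faults giving observed Y1=1, Y2=0 are {M2 stuck-at-1, M2 inverted output}.
Test 2 (P=0, Q=1, R=0, S=1, T=1): fault-free M1=0, M2=1, M3=1, M4=0, M5=1, M6=1, M7=0, M8=0, M9=0, M10=1, M11=1, M12=0 → Y1=1, Y2=0; observed Y1=1, Y2=0. Eliminates M2 inverted output.
Only M2 stuck-at-1 is consistent with every test.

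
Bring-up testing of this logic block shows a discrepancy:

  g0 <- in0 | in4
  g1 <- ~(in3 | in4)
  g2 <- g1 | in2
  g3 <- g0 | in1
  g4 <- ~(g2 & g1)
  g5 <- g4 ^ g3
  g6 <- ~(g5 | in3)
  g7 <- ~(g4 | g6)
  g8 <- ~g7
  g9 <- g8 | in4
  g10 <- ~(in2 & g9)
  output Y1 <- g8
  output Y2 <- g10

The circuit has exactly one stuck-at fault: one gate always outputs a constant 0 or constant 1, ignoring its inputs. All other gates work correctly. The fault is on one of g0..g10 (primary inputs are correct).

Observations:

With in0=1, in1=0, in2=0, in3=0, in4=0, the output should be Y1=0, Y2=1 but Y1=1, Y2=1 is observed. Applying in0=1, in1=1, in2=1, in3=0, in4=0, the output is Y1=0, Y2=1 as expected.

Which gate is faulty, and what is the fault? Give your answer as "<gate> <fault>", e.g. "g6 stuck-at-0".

Fault-free values for test 1 (in0=1, in1=0, in2=0, in3=0, in4=0): g0=1, g1=1, g2=1, g3=1, g4=0, g5=1, g6=0, g7=1, g8=0, g9=0, g10=1, giving Y1=0, Y2=1. Observed Y1=1, Y2=1.
Test 1: faults giving observed Y1=1, Y2=1 are {g0 stuck-at-0, g1 stuck-at-0, g2 stuck-at-0, g3 stuck-at-0, g4 stuck-at-1, g5 stuck-at-0, g6 stuck-at-1, g7 stuck-at-0, g8 stuck-at-1}.
Test 2 (in0=1, in1=1, in2=1, in3=0, in4=0): fault-free g0=1, g1=1, g2=1, g3=1, g4=0, g5=1, g6=0, g7=1, g8=0, g9=0, g10=1 → Y1=0, Y2=1; observed Y1=0, Y2=1. Eliminates g1 stuck-at-0, g2 stuck-at-0, g3 stuck-at-0, g4 stuck-at-1, g5 stuck-at-0, g6 stuck-at-1, g7 stuck-at-0, g8 stuck-at-1.
Only g0 stuck-at-0 is consistent with every test.

g0 stuck-at-0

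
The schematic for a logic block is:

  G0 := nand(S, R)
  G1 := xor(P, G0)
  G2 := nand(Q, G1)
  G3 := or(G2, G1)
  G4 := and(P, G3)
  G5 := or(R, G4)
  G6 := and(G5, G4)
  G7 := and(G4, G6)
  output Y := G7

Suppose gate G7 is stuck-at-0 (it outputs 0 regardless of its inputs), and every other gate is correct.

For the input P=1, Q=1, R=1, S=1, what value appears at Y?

Propagate with G7 forced: G0=0, G1=1, G2=0, G3=1, G4=1, G5=1, G6=1, G7=0 [stuck-at-0].
So Y = 0. (Without the fault it would be 1.)

0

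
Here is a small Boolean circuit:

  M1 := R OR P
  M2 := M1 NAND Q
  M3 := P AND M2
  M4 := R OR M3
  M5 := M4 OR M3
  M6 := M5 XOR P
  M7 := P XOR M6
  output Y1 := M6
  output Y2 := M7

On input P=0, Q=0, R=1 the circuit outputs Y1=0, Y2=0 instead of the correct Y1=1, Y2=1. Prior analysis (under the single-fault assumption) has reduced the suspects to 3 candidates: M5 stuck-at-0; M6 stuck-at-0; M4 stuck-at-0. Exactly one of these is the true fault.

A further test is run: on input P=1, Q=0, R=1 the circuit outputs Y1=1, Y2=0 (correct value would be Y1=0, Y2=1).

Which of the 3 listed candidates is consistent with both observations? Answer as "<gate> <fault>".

M5 stuck-at-0

Evaluate each candidate on input P=1, Q=0, R=1:
  M5 stuck-at-0: M1=1, M2=1, M3=1, M4=1, M5=0 [stuck-at-0], M6=1, M7=0 → Y1=1, Y2=0 — matches
  M6 stuck-at-0: M1=1, M2=1, M3=1, M4=1, M5=1, M6=0 [stuck-at-0], M7=1 → Y1=0, Y2=1 — eliminated
  M4 stuck-at-0: M1=1, M2=1, M3=1, M4=0 [stuck-at-0], M5=1, M6=0, M7=1 → Y1=0, Y2=1 — eliminated
Only M5 stuck-at-0 reproduces the observed Y1=1, Y2=0.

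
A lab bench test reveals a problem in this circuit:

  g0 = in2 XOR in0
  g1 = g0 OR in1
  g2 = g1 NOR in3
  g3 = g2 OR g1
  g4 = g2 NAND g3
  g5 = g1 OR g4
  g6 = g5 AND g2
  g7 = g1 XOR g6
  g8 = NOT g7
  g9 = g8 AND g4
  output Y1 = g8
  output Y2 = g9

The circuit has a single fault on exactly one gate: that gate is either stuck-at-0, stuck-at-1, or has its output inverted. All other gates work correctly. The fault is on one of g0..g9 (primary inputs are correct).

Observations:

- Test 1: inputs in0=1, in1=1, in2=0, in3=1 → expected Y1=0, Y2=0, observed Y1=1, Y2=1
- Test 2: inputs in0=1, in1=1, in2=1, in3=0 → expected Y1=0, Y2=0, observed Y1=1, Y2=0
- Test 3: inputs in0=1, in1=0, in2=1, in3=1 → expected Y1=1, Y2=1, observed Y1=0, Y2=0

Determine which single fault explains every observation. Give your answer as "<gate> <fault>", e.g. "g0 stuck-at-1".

g1 inverted output

Fault-free values for test 1 (in0=1, in1=1, in2=0, in3=1): g0=1, g1=1, g2=0, g3=1, g4=1, g5=1, g6=0, g7=1, g8=0, g9=0, giving Y1=0, Y2=0. Observed Y1=1, Y2=1.
Test 1: faults giving observed Y1=1, Y2=1 are {g1 stuck-at-0, g1 inverted output, g6 stuck-at-1, g6 inverted output, g7 stuck-at-0, g7 inverted output, g8 stuck-at-1, g8 inverted output}.
Test 2 (in0=1, in1=1, in2=1, in3=0): fault-free g0=0, g1=1, g2=0, g3=1, g4=1, g5=1, g6=0, g7=1, g8=0, g9=0 → Y1=0, Y2=0; observed Y1=1, Y2=0. Eliminates g6 stuck-at-1, g6 inverted output, g7 stuck-at-0, g7 inverted output, g8 stuck-at-1, g8 inverted output.
Test 3 (in0=1, in1=0, in2=1, in3=1): fault-free g0=0, g1=0, g2=0, g3=0, g4=1, g5=1, g6=0, g7=0, g8=1, g9=1 → Y1=1, Y2=1; observed Y1=0, Y2=0. Eliminates g1 stuck-at-0.
Only g1 inverted output is consistent with every test.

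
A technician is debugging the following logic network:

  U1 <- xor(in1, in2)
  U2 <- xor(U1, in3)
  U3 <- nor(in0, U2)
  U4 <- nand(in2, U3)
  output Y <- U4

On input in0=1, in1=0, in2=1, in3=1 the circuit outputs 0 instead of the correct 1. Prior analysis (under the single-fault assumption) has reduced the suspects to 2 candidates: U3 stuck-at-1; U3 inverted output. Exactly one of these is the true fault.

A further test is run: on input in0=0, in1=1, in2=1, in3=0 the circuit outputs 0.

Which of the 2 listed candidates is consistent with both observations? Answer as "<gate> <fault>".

Evaluate each candidate on input in0=0, in1=1, in2=1, in3=0:
  U3 stuck-at-1: U1=0, U2=0, U3=1 [stuck-at-1], U4=0 → 0 — matches
  U3 inverted output: U1=0, U2=0, U3=0 [inverted output], U4=1 → 1 — eliminated
Only U3 stuck-at-1 reproduces the observed 0.

U3 stuck-at-1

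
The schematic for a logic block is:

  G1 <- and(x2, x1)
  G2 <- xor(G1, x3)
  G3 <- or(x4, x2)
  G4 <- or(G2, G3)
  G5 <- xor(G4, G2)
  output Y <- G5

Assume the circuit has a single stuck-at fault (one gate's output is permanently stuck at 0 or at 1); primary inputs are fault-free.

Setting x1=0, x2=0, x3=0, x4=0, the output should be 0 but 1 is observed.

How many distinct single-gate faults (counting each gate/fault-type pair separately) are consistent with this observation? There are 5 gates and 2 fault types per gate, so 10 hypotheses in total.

3

Fault-free: G1=0, G2=0, G3=0, G4=0, G5=0 → 0. Observed 1.
  G1 stuck-at-0: output 0 ✗
  G1 stuck-at-1: output 0 ✗
  G2 stuck-at-0: output 0 ✗
  G2 stuck-at-1: output 0 ✗
  G3 stuck-at-0: output 0 ✗
  G3 stuck-at-1: output 1 ✓
  G4 stuck-at-0: output 0 ✗
  G4 stuck-at-1: output 1 ✓
  G5 stuck-at-0: output 0 ✗
  G5 stuck-at-1: output 1 ✓
Consistent faults: {G3 stuck-at-1, G4 stuck-at-1, G5 stuck-at-1} — 3 in all.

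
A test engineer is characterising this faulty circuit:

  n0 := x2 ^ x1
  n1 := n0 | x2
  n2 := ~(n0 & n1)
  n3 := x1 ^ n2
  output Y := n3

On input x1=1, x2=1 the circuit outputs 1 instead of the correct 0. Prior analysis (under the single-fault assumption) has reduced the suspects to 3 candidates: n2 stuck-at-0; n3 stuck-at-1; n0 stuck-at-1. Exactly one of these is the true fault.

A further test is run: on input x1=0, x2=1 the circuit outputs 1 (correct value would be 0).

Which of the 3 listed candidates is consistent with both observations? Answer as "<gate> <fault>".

Evaluate each candidate on input x1=0, x2=1:
  n2 stuck-at-0: n0=1, n1=1, n2=0 [stuck-at-0], n3=0 → 0 — eliminated
  n3 stuck-at-1: n0=1, n1=1, n2=0, n3=1 [stuck-at-1] → 1 — matches
  n0 stuck-at-1: n0=1 [stuck-at-1], n1=1, n2=0, n3=0 → 0 — eliminated
Only n3 stuck-at-1 reproduces the observed 1.

n3 stuck-at-1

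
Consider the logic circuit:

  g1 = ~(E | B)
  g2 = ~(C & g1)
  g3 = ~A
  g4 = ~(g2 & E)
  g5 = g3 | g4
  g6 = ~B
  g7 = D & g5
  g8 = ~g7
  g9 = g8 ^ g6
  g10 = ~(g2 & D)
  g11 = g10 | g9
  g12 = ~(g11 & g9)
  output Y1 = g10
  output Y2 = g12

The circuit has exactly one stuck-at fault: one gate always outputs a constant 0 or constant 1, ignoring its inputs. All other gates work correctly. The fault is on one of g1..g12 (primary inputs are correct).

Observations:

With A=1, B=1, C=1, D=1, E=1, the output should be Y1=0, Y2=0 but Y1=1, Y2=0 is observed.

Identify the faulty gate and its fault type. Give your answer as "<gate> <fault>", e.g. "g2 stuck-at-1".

Fault-free values for test 1 (A=1, B=1, C=1, D=1, E=1): g1=0, g2=1, g3=0, g4=0, g5=0, g6=0, g7=0, g8=1, g9=1, g10=0, g11=1, g12=0, giving Y1=0, Y2=0. Observed Y1=1, Y2=0.
Test 1: faults giving observed Y1=1, Y2=0 are {g10 stuck-at-1}.
Only g10 stuck-at-1 is consistent with every test.

g10 stuck-at-1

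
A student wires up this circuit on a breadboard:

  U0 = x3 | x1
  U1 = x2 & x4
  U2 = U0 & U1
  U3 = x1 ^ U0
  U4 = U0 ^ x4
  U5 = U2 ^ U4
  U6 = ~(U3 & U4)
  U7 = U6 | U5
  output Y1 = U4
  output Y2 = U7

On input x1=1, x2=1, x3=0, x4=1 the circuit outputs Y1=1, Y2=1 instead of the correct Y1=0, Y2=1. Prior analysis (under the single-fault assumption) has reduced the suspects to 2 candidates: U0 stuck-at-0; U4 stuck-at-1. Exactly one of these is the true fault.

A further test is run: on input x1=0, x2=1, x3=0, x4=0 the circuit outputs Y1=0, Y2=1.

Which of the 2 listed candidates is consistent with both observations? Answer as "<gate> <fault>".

U0 stuck-at-0

Evaluate each candidate on input x1=0, x2=1, x3=0, x4=0:
  U0 stuck-at-0: U0=0 [stuck-at-0], U1=0, U2=0, U3=0, U4=0, U5=0, U6=1, U7=1 → Y1=0, Y2=1 — matches
  U4 stuck-at-1: U0=0, U1=0, U2=0, U3=0, U4=1 [stuck-at-1], U5=1, U6=1, U7=1 → Y1=1, Y2=1 — eliminated
Only U0 stuck-at-0 reproduces the observed Y1=0, Y2=1.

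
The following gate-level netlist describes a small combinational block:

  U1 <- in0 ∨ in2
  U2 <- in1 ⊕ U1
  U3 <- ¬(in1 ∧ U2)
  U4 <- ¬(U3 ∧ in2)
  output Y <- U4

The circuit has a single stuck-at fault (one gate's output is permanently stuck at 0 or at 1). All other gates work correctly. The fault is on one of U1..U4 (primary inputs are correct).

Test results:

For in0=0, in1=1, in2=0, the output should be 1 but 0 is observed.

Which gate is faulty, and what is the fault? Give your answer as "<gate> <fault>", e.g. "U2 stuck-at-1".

U4 stuck-at-0

Fault-free values for test 1 (in0=0, in1=1, in2=0): U1=0, U2=1, U3=0, U4=1, giving Y=1. Observed 0.
Test 1: faults giving observed 0 are {U4 stuck-at-0}.
Only U4 stuck-at-0 is consistent with every test.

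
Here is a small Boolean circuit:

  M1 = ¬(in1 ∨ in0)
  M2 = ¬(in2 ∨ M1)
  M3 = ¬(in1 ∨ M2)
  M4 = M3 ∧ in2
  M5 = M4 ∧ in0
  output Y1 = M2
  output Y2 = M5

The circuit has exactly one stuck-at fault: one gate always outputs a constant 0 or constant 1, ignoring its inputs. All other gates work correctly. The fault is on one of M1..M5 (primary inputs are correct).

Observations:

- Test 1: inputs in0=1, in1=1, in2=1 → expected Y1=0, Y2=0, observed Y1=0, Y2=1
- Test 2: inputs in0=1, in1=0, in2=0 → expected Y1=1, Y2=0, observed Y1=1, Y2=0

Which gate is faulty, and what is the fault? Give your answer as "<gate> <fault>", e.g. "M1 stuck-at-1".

M3 stuck-at-1

Fault-free values for test 1 (in0=1, in1=1, in2=1): M1=0, M2=0, M3=0, M4=0, M5=0, giving Y1=0, Y2=0. Observed Y1=0, Y2=1.
Test 1: faults giving observed Y1=0, Y2=1 are {M3 stuck-at-1, M4 stuck-at-1, M5 stuck-at-1}.
Test 2 (in0=1, in1=0, in2=0): fault-free M1=0, M2=1, M3=0, M4=0, M5=0 → Y1=1, Y2=0; observed Y1=1, Y2=0. Eliminates M4 stuck-at-1, M5 stuck-at-1.
Only M3 stuck-at-1 is consistent with every test.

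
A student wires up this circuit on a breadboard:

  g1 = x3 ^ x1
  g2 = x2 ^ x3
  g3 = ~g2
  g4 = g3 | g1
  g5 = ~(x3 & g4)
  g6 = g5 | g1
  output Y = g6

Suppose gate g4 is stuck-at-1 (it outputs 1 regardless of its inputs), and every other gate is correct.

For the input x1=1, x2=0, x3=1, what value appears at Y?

0

Propagate with g4 forced: g1=0, g2=1, g3=0, g4=1 [stuck-at-1], g5=0, g6=0.
So Y = 0. (Without the fault it would be 1.)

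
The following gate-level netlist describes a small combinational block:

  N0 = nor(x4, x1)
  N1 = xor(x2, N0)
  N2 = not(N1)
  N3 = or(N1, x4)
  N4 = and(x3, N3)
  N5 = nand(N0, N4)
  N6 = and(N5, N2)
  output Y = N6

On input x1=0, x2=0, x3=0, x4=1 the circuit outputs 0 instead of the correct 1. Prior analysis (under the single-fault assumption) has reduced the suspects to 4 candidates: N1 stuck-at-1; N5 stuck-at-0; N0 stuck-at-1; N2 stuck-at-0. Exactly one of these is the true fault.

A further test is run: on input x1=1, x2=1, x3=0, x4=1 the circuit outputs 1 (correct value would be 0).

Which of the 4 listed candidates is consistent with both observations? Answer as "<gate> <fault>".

N0 stuck-at-1

Evaluate each candidate on input x1=1, x2=1, x3=0, x4=1:
  N1 stuck-at-1: N0=0, N1=1 [stuck-at-1], N2=0, N3=1, N4=0, N5=1, N6=0 → 0 — eliminated
  N5 stuck-at-0: N0=0, N1=1, N2=0, N3=1, N4=0, N5=0 [stuck-at-0], N6=0 → 0 — eliminated
  N0 stuck-at-1: N0=1 [stuck-at-1], N1=0, N2=1, N3=1, N4=0, N5=1, N6=1 → 1 — matches
  N2 stuck-at-0: N0=0, N1=1, N2=0 [stuck-at-0], N3=1, N4=0, N5=1, N6=0 → 0 — eliminated
Only N0 stuck-at-1 reproduces the observed 1.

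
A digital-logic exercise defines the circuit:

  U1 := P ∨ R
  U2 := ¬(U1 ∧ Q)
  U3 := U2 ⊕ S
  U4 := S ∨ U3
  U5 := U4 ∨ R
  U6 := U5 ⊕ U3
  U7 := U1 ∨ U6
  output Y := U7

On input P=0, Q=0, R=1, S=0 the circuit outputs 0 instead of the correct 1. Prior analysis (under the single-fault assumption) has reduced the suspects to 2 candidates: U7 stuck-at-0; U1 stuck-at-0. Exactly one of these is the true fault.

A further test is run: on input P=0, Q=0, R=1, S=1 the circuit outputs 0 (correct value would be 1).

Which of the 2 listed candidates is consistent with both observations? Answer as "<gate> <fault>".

Evaluate each candidate on input P=0, Q=0, R=1, S=1:
  U7 stuck-at-0: U1=1, U2=1, U3=0, U4=1, U5=1, U6=1, U7=0 [stuck-at-0] → 0 — matches
  U1 stuck-at-0: U1=0 [stuck-at-0], U2=1, U3=0, U4=1, U5=1, U6=1, U7=1 → 1 — eliminated
Only U7 stuck-at-0 reproduces the observed 0.

U7 stuck-at-0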